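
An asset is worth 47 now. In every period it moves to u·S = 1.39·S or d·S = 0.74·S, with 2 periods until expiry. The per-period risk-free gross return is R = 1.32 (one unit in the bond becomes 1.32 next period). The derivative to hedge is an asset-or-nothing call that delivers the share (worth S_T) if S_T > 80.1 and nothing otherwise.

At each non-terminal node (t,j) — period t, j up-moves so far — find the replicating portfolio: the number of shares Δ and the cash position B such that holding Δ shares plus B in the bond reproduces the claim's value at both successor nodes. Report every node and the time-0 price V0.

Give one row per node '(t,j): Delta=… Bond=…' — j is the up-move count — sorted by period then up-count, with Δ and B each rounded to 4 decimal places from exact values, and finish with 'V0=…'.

(0,0): Delta=2.0094 Bond=-52.9435
(1,0): Delta=0.0000 Bond=0.0000
(1,1): Delta=2.1385 Bond=-78.3199
V0=41.4963

The replicating-portfolio and risk-neutral prices coincide; use p* = (1.32−0.74)/(1.39−0.74) = 0.8923 for the latter.
Terminal values V(2,·): V(2,0)=0.0000, V(2,1)=0.0000, V(2,2)=90.8087
(1,0): S=34.7800. Δ = (V_up−V_dn)/(S_up−S_dn) = (0.0000−0.0000)/(48.3442−25.7372) = 0.0000. V = [p*·0.0000 + (1−p*)·0.0000]/1.32 = 0.0000. B = V − Δ·S = 0.0000.
(1,1): S=65.3300. Δ = (V_up−V_dn)/(S_up−S_dn) = (90.8087−0.0000)/(90.8087−48.3442) = 2.1385. V = [p*·90.8087 + (1−p*)·0.0000]/1.32 = 61.3858. B = V − Δ·S = -78.3199.
(0,0): S=47.0000. Δ = (V_up−V_dn)/(S_up−S_dn) = (61.3858−0.0000)/(65.3300−34.7800) = 2.0094. V = [p*·61.3858 + (1−p*)·0.0000]/1.32 = 41.4963. B = V − Δ·S = -52.9435.
Check: Δ(0,0)·S0 + B(0,0) = 41.4963 = V0.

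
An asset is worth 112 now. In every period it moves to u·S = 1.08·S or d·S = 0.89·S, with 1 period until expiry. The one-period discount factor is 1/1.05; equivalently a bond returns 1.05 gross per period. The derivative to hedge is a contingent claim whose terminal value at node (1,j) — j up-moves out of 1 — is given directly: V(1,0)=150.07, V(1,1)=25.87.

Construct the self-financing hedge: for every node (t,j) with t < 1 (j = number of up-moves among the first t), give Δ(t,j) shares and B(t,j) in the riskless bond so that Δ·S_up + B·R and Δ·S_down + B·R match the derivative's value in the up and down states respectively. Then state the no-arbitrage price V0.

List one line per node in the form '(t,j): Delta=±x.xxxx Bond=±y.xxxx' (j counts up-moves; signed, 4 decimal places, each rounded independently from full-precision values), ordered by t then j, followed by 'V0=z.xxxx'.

Under the risk-neutral measure, an up-move has probability p* = (R−d)/(u−d) = 0.8421 and values discount at R = 1.05.
At expiry t=1: V(1,0)=150.0700, V(1,1)=25.8700
Node (0,0) S=112.0000: V=(p*·25.8700+(1−p*)·150.0700)/1.05=43.3148; Δ=(25.8700−150.0700)/(120.9600−99.6800)=-5.8365; B=V−Δ·S=696.9990
Check: Δ(0,0)·S0 + B(0,0) = 43.3148 = V0.

(0,0): Delta=-5.8365 Bond=696.9990
V0=43.3148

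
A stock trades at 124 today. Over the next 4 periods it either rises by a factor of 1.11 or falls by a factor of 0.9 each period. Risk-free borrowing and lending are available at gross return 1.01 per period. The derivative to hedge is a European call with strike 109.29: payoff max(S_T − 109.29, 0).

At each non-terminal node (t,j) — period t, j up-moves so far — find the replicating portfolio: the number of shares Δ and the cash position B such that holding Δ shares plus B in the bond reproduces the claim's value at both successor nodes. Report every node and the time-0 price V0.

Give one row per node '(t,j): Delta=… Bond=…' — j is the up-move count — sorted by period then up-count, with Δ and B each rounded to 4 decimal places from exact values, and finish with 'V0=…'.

The replicating-portfolio and risk-neutral prices coincide; use p* = (1.01−0.9)/(1.11−0.9) = 0.5238 for the latter.
At expiry t=4: V(4,0)=0.0000, V(4,1)=0.0000, V(4,2)=14.4621, V(4,3)=43.3376, V(4,4)=78.9507
  t=3,j=0: stock 90.3960 → up 100.3396 (V=0.0000), down 81.3564 (V=0.0000). Price 0.0000; hedge Δ=0.0000, bond B=0.0000.
  t=3,j=1: stock 111.4884 → up 123.7521 (V=14.4621), down 100.3396 (V=0.0000). Price 7.5004; hedge Δ=0.6177, bond B=-61.3669.
  t=3,j=2: stock 137.5024 → up 152.6276 (V=43.3376), down 123.7521 (V=14.4621). Price 29.2944; hedge Δ=1.0000, bond B=-108.2079.
  t=3,j=3: stock 169.5862 → up 188.2407 (V=78.9507), down 152.6276 (V=43.3376). Price 61.3783; hedge Δ=1.0000, bond B=-108.2079.
  t=2,j=0: stock 100.4400 → up 111.4884 (V=7.5004), down 90.3960 (V=0.0000). Price 3.8899; hedge Δ=0.3556, bond B=-31.8263.
  t=2,j=1: stock 123.8760 → up 137.5024 (V=29.2944), down 111.4884 (V=7.5004). Price 18.7290; hedge Δ=0.8378, bond B=-85.0521.
  t=2,j=2: stock 152.7804 → up 169.5862 (V=61.3783), down 137.5024 (V=29.2944). Price 45.6438; hedge Δ=1.0000, bond B=-107.1366.
  t=1,j=0: stock 111.6000 → up 123.8760 (V=18.7290), down 100.4400 (V=3.8899). Price 11.5473; hedge Δ=0.6332, bond B=-59.1153.
  t=1,j=1: stock 137.6400 → up 152.7804 (V=45.6438), down 123.8760 (V=18.7290). Price 32.5022; hedge Δ=0.9312, bond B=-95.6635.
  t=0,j=0: stock 124.0000 → up 137.6400 (V=32.5022), down 111.6000 (V=11.5473). Price 22.3007; hedge Δ=0.8047, bond B=-77.4848.
Self-financing check: at every node Δ·S+B equals the discounted successor values.

(0,0): Delta=0.8047 Bond=-77.4848
(1,0): Delta=0.6332 Bond=-59.1153
(1,1): Delta=0.9312 Bond=-95.6635
(2,0): Delta=0.3556 Bond=-31.8263
(2,1): Delta=0.8378 Bond=-85.0521
(2,2): Delta=1.0000 Bond=-107.1366
(3,0): Delta=0.0000 Bond=0.0000
(3,1): Delta=0.6177 Bond=-61.3669
(3,2): Delta=1.0000 Bond=-108.2079
(3,3): Delta=1.0000 Bond=-108.2079
V0=22.3007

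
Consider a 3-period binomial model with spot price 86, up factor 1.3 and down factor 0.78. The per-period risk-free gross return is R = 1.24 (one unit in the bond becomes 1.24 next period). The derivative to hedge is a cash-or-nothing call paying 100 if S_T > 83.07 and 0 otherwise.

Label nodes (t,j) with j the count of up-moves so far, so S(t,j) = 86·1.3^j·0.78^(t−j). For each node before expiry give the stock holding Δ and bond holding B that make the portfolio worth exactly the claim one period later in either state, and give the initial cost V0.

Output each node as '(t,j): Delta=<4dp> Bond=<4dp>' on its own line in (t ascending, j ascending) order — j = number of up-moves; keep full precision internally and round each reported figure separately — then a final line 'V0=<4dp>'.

The replicating-portfolio and risk-neutral prices coincide; use p* = (1.24−0.78)/(1.3−0.78) = 0.8846 for the latter.
At expiry t=3: V(3,0)=0.0000, V(3,1)=0.0000, V(3,2)=100.0000, V(3,3)=100.0000
Node (2,0) S=52.3224: V=(p*·0.0000+(1−p*)·0.0000)/1.24=0.0000; Δ=(0.0000−0.0000)/(68.0191−40.8115)=0.0000; B=V−Δ·S=0.0000
Node (2,1) S=87.2040: V=(p*·100.0000+(1−p*)·0.0000)/1.24=71.3400; Δ=(100.0000−0.0000)/(113.3652−68.0191)=2.2053; B=V−Δ·S=-120.9677
Node (2,2) S=145.3400: V=(p*·100.0000+(1−p*)·100.0000)/1.24=80.6452; Δ=(100.0000−100.0000)/(188.9420−113.3652)=0.0000; B=V−Δ·S=80.6452
Node (1,0) S=67.0800: V=(p*·71.3400+(1−p*)·0.0000)/1.24=50.8939; Δ=(71.3400−0.0000)/(87.2040−52.3224)=2.0452; B=V−Δ·S=-86.2983
Node (1,1) S=111.8000: V=(p*·80.6452+(1−p*)·71.3400)/1.24=64.1706; Δ=(80.6452−71.3400)/(145.3400−87.2040)=0.1601; B=V−Δ·S=46.2759
Node (0,0) S=86.0000: V=(p*·64.1706+(1−p*)·50.8939)/1.24=50.5150; Δ=(64.1706−50.8939)/(111.8000−67.0800)=0.2969; B=V−Δ·S=24.9830
Root portfolio cost Δ·86+B reproduces V0=50.5150.

(0,0): Delta=0.2969 Bond=24.9830
(1,0): Delta=2.0452 Bond=-86.2983
(1,1): Delta=0.1601 Bond=46.2759
(2,0): Delta=0.0000 Bond=0.0000
(2,1): Delta=2.2053 Bond=-120.9677
(2,2): Delta=0.0000 Bond=80.6452
V0=50.5150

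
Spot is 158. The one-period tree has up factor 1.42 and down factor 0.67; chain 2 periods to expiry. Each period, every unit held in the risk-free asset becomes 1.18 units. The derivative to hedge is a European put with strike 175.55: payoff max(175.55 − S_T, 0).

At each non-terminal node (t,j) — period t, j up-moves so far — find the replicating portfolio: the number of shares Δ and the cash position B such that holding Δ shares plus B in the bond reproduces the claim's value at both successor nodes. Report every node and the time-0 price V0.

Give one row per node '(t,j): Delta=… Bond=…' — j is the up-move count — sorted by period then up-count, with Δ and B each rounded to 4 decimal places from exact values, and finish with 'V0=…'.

(0,0): Delta=-0.3044 Bond=63.6722
(1,0): Delta=-1.0000 Bond=148.7712
(1,1): Delta=-0.1499 Bond=40.4801
V0=15.5796

Risk-neutral probability p* = (R−d)/(u−d) = (1.18−0.67)/(1.42−0.67) = 0.6800.
Terminal payoffs: V(2,0)=104.6238, V(2,1)=25.2288, V(2,2)=0.0000
Node (1,0) S=105.8600: V=(p*·25.2288+(1−p*)·104.6238)/1.18=42.9112; Δ=(25.2288−104.6238)/(150.3212−70.9262)=-1.0000; B=V−Δ·S=148.7712
Node (1,1) S=224.3600: V=(p*·0.0000+(1−p*)·25.2288)/1.18=6.8417; Δ=(0.0000−25.2288)/(318.5912−150.3212)=-0.1499; B=V−Δ·S=40.4801
Node (0,0) S=158.0000: V=(p*·6.8417+(1−p*)·42.9112)/1.18=15.5796; Δ=(6.8417−42.9112)/(224.3600−105.8600)=-0.3044; B=V−Δ·S=63.6722
Self-financing check: at every node Δ·S+B equals the discounted successor values.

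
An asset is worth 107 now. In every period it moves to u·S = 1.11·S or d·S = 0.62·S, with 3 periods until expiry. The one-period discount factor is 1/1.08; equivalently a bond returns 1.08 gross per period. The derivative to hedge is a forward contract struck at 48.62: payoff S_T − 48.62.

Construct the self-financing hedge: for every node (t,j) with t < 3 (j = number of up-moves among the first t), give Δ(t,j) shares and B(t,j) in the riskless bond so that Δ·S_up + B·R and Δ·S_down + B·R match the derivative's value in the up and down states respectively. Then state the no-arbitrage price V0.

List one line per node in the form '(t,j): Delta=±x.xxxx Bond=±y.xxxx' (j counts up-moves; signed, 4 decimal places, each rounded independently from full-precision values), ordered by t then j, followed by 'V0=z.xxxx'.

(0,0): Delta=1.0000 Bond=-38.5961
(1,0): Delta=1.0000 Bond=-41.6838
(1,1): Delta=1.0000 Bond=-41.6838
(2,0): Delta=1.0000 Bond=-45.0185
(2,1): Delta=1.0000 Bond=-45.0185
(2,2): Delta=1.0000 Bond=-45.0185
V0=68.4039

No-arbitrage ⇒ martingale measure with p* = (R−d)/(u−d) = 0.9388.
Terminal values V(3,·): V(3,0)=-23.1189, V(3,1)=-2.9648, V(3,2)=33.1175, V(3,3)=97.7165
  t=2,j=0: stock 41.1308 → up 45.6552 (V=-2.9648), down 25.5011 (V=-23.1189). Price -3.8877; hedge Δ=1.0000, bond B=-45.0185.
  t=2,j=1: stock 73.6374 → up 81.7375 (V=33.1175), down 45.6552 (V=-2.9648). Price 28.6189; hedge Δ=1.0000, bond B=-45.0185.
  t=2,j=2: stock 131.8347 → up 146.3365 (V=97.7165), down 81.7375 (V=33.1175). Price 86.8162; hedge Δ=1.0000, bond B=-45.0185.
  t=1,j=0: stock 66.3400 → up 73.6374 (V=28.6189), down 41.1308 (V=-3.8877). Price 24.6562; hedge Δ=1.0000, bond B=-41.6838.
  t=1,j=1: stock 118.7700 → up 131.8347 (V=86.8162), down 73.6374 (V=28.6189). Price 77.0862; hedge Δ=1.0000, bond B=-41.6838.
  t=0,j=0: stock 107.0000 → up 118.7700 (V=77.0862), down 66.3400 (V=24.6562). Price 68.4039; hedge Δ=1.0000, bond B=-38.5961.
Root portfolio cost Δ·107+B reproduces V0=68.4039.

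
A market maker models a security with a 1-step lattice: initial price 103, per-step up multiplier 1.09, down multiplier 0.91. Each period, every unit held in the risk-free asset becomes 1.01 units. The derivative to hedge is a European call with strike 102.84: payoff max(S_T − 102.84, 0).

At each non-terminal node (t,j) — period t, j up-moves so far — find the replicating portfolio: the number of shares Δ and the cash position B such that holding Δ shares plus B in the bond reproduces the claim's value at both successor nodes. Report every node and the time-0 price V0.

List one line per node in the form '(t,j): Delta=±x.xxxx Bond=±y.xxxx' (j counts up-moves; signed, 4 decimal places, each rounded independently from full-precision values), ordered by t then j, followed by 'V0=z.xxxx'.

Since d<R<u, set p* = (R−d)/(u−d) = 0.5556; price each node as the discounted p*-expectation of its children.
Terminal payoffs: V(1,0)=0.0000, V(1,1)=9.4300
(0,0): S=103.0000. Δ = (V_up−V_dn)/(S_up−S_dn) = (9.4300−0.0000)/(112.2700−93.7300) = 0.5086. V = [p*·9.4300 + (1−p*)·0.0000]/1.01 = 5.1870. B = V − Δ·S = -47.2019.
Check: Δ(0,0)·S0 + B(0,0) = 5.1870 = V0.

(0,0): Delta=0.5086 Bond=-47.2019
V0=5.1870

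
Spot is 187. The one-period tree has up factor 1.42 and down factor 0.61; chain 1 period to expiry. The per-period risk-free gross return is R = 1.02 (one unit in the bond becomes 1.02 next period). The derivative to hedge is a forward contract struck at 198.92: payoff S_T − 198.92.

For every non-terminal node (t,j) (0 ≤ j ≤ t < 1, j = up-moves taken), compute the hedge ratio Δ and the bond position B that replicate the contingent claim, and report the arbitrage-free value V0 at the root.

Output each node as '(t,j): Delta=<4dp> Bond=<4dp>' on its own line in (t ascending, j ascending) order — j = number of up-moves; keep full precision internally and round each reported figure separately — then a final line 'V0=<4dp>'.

No-arbitrage ⇒ martingale measure with p* = (R−d)/(u−d) = 0.5062.
Terminal payoffs: V(1,0)=-84.8500, V(1,1)=66.6200
(0,0): S=187.0000. Δ = (V_up−V_dn)/(S_up−S_dn) = (66.6200−-84.8500)/(265.5400−114.0700) = 1.0000. V = [p*·66.6200 + (1−p*)·-84.8500]/1.02 = -8.0196. B = V − Δ·S = -195.0196.
Root portfolio cost Δ·187+B reproduces V0=-8.0196.

(0,0): Delta=1.0000 Bond=-195.0196
V0=-8.0196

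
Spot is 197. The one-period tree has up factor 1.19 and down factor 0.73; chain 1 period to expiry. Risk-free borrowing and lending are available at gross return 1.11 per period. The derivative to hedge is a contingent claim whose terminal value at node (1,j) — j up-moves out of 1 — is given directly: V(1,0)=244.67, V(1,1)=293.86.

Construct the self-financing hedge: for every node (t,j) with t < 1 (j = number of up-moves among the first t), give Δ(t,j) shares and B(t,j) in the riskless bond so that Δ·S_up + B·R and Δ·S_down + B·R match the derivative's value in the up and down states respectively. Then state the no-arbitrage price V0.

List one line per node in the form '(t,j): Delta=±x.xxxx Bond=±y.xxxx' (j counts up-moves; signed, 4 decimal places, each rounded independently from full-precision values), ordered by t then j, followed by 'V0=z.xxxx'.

Under the risk-neutral measure, an up-move has probability p* = (R−d)/(u−d) = 0.8261 and values discount at R = 1.11.
At expiry t=1: V(1,0)=244.6700, V(1,1)=293.8600
  t=0,j=0: stock 197.0000 → up 234.4300 (V=293.8600), down 143.8100 (V=244.6700). Price 257.0317; hedge Δ=0.5428, bond B=150.0969.
Self-financing check: at every node Δ·S+B equals the discounted successor values.

(0,0): Delta=0.5428 Bond=150.0969
V0=257.0317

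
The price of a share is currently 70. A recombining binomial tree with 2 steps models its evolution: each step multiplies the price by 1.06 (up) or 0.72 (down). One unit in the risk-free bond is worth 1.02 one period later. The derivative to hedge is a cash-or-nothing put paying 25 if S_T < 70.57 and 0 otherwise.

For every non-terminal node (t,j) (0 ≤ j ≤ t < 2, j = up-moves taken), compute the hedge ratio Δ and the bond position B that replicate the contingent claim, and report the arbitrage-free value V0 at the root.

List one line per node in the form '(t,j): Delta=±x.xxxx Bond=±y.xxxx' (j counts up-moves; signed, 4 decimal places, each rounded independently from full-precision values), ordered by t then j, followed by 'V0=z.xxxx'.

Under the risk-neutral measure, an up-move has probability p* = (R−d)/(u−d) = 0.8824 and values discount at R = 1.02.
Payoff layer (t=2): V(2,0)=25.0000, V(2,1)=25.0000, V(2,2)=0.0000
Node (1,0) S=50.4000: V=(p*·25.0000+(1−p*)·25.0000)/1.02=24.5098; Δ=(25.0000−25.0000)/(53.4240−36.2880)=0.0000; B=V−Δ·S=24.5098
Node (1,1) S=74.2000: V=(p*·0.0000+(1−p*)·25.0000)/1.02=2.8835; Δ=(0.0000−25.0000)/(78.6520−53.4240)=-0.9910; B=V−Δ·S=76.4129
Node (0,0) S=70.0000: V=(p*·2.8835+(1−p*)·24.5098)/1.02=5.3213; Δ=(2.8835−24.5098)/(74.2000−50.4000)=-0.9087; B=V−Δ·S=68.9281
Each (Δ,B) replicates both successor values, so the strategy is self-financing and V0 is arbitrage-free.

(0,0): Delta=-0.9087 Bond=68.9281
(1,0): Delta=0.0000 Bond=24.5098
(1,1): Delta=-0.9910 Bond=76.4129
V0=5.3213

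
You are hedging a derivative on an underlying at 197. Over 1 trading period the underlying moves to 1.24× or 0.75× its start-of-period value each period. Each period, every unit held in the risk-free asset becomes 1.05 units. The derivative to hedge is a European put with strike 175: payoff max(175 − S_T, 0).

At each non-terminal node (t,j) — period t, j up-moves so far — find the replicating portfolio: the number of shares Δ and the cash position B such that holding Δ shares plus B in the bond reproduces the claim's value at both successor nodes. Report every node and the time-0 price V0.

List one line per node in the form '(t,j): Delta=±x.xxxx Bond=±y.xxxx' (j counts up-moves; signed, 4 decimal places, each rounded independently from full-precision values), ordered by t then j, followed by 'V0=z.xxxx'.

(0,0): Delta=-0.2823 Bond=65.6754
V0=10.0632

Since d<R<u, set p* = (R−d)/(u−d) = 0.6122; price each node as the discounted p*-expectation of its children.
Terminal values V(1,·): V(1,0)=27.2500, V(1,1)=0.0000
  t=0,j=0: stock 197.0000 → up 244.2800 (V=0.0000), down 147.7500 (V=27.2500). Price 10.0632; hedge Δ=-0.2823, bond B=65.6754.
The time-0 hedge costs 10.0632, which is the no-arbitrage price.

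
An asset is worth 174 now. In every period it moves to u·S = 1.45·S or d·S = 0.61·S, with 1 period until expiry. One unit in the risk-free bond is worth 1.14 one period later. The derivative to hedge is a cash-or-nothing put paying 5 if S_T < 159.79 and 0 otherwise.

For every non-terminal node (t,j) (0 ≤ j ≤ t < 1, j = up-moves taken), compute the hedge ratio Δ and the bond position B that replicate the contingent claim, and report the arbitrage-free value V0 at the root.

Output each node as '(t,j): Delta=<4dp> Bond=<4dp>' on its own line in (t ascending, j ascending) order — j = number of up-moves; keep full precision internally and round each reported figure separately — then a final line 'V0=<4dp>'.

(0,0): Delta=-0.0342 Bond=7.5710
V0=1.6186

Under the risk-neutral measure, an up-move has probability p* = (R−d)/(u−d) = 0.6310 and values discount at R = 1.14.
Terminal values V(1,·): V(1,0)=5.0000, V(1,1)=0.0000
  t=0,j=0: stock 174.0000 → up 252.3000 (V=0.0000), down 106.1400 (V=5.0000). Price 1.6186; hedge Δ=-0.0342, bond B=7.5710.
Each (Δ,B) replicates both successor values, so the strategy is self-financing and V0 is arbitrage-free.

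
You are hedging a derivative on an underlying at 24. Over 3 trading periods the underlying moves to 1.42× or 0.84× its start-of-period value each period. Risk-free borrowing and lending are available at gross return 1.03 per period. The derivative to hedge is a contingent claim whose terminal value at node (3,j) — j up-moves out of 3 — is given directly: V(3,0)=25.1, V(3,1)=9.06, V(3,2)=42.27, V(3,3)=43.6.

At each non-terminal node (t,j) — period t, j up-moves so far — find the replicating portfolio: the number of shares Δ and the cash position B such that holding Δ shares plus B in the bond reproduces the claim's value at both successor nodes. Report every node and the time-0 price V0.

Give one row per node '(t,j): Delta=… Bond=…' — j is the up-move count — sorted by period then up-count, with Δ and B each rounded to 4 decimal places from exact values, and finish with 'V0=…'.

(0,0): Delta=0.5093 Bond=8.2214
(1,0): Delta=0.0078 Bond=18.5785
(1,1): Delta=1.1182 Bond=-12.2850
(2,0): Delta=-1.6331 Bond=46.9227
(2,1): Delta=2.0001 Bond=-37.9002
(2,2): Delta=0.0474 Bond=39.1687
V0=20.4442

No-arbitrage ⇒ martingale measure with p* = (R−d)/(u−d) = 0.3276.
Payoff layer (t=3): V(3,0)=25.1000, V(3,1)=9.0600, V(3,2)=42.2700, V(3,3)=43.6000
(2,0): S=16.9344. Δ = (V_up−V_dn)/(S_up−S_dn) = (9.0600−25.1000)/(24.0468−14.2249) = -1.6331. V = [p*·9.0600 + (1−p*)·25.1000]/1.03 = 19.2675. B = V − Δ·S = 46.9227.
(2,1): S=28.6272. Δ = (V_up−V_dn)/(S_up−S_dn) = (42.2700−9.0600)/(40.6506−24.0468) = 2.0001. V = [p*·42.2700 + (1−p*)·9.0600]/1.03 = 19.3584. B = V − Δ·S = -37.9002.
(2,2): S=48.3936. Δ = (V_up−V_dn)/(S_up−S_dn) = (43.6000−42.2700)/(68.7189−40.6506) = 0.0474. V = [p*·43.6000 + (1−p*)·42.2700]/1.03 = 41.4618. B = V − Δ·S = 39.1687.
(1,0): S=20.1600. Δ = (V_up−V_dn)/(S_up−S_dn) = (19.3584−19.2675)/(28.6272−16.9344) = 0.0078. V = [p*·19.3584 + (1−p*)·19.2675]/1.03 = 18.7352. B = V − Δ·S = 18.5785.
(1,1): S=34.0800. Δ = (V_up−V_dn)/(S_up−S_dn) = (41.4618−19.3584)/(48.3936−28.6272) = 1.1182. V = [p*·41.4618 + (1−p*)·19.3584]/1.03 = 25.8244. B = V − Δ·S = -12.2850.
(0,0): S=24.0000. Δ = (V_up−V_dn)/(S_up−S_dn) = (25.8244−18.7352)/(34.0800−20.1600) = 0.5093. V = [p*·25.8244 + (1−p*)·18.7352]/1.03 = 20.4442. B = V − Δ·S = 8.2214.
Each (Δ,B) replicates both successor values, so the strategy is self-financing and V0 is arbitrage-free.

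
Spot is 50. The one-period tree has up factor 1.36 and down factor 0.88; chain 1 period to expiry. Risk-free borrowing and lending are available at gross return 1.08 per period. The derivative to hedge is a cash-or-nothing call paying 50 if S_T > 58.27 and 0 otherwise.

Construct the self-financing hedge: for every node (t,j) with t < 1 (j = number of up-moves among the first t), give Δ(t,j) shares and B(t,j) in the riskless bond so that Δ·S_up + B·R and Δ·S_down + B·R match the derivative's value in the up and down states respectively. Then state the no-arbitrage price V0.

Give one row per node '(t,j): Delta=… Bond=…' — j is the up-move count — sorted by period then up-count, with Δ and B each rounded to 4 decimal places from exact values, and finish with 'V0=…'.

Since d<R<u, set p* = (R−d)/(u−d) = 0.4167; price each node as the discounted p*-expectation of its children.
Terminal payoffs: V(1,0)=0.0000, V(1,1)=50.0000
(0,0): S=50.0000. Δ = (V_up−V_dn)/(S_up−S_dn) = (50.0000−0.0000)/(68.0000−44.0000) = 2.0833. V = [p*·50.0000 + (1−p*)·0.0000]/1.08 = 19.2901. B = V − Δ·S = -84.8765.
Self-financing check: at every node Δ·S+B equals the discounted successor values.

(0,0): Delta=2.0833 Bond=-84.8765
V0=19.2901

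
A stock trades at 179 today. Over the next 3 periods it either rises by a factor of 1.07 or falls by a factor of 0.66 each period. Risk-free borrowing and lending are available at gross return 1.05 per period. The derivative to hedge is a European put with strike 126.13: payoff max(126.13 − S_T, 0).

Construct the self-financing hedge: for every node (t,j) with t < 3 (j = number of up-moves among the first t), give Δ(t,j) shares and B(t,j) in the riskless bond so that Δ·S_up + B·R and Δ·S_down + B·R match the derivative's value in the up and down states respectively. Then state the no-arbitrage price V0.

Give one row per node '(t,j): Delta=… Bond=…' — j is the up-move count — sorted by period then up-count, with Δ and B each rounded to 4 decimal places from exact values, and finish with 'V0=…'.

No-arbitrage ⇒ martingale measure with p* = (R−d)/(u−d) = 0.9512.
Payoff layer (t=3): V(3,0)=74.6682, V(3,1)=42.6995, V(3,2)=0.0000, V(3,3)=0.0000
(2,0): S=77.9724. Δ = (V_up−V_dn)/(S_up−S_dn) = (42.6995−74.6682)/(83.4305−51.4618) = -1.0000. V = [p*·42.6995 + (1−p*)·74.6682]/1.05 = 42.1514. B = V − Δ·S = 120.1238.
(2,1): S=126.4098. Δ = (V_up−V_dn)/(S_up−S_dn) = (0.0000−42.6995)/(135.2585−83.4305) = -0.8239. V = [p*·0.0000 + (1−p*)·42.6995]/1.05 = 1.9837. B = V − Δ·S = 106.1289.
(2,2): S=204.9371. Δ = (V_up−V_dn)/(S_up−S_dn) = (0.0000−0.0000)/(219.2827−135.2585) = 0.0000. V = [p*·0.0000 + (1−p*)·0.0000]/1.05 = 0.0000. B = V − Δ·S = 0.0000.
(1,0): S=118.1400. Δ = (V_up−V_dn)/(S_up−S_dn) = (1.9837−42.1514)/(126.4098−77.9724) = -0.8293. V = [p*·1.9837 + (1−p*)·42.1514]/1.05 = 3.7554. B = V − Δ·S = 101.7253.
(1,1): S=191.5300. Δ = (V_up−V_dn)/(S_up−S_dn) = (0.0000−1.9837)/(204.9371−126.4098) = -0.0253. V = [p*·0.0000 + (1−p*)·1.9837]/1.05 = 0.0922. B = V − Δ·S = 4.9305.
(0,0): S=179.0000. Δ = (V_up−V_dn)/(S_up−S_dn) = (0.0922−3.7554)/(191.5300−118.1400) = -0.0499. V = [p*·0.0922 + (1−p*)·3.7554]/1.05 = 0.2580. B = V − Δ·S = 9.1926.
Check: Δ(0,0)·S0 + B(0,0) = 0.2580 = V0.

(0,0): Delta=-0.0499 Bond=9.1926
(1,0): Delta=-0.8293 Bond=101.7253
(1,1): Delta=-0.0253 Bond=4.9305
(2,0): Delta=-1.0000 Bond=120.1238
(2,1): Delta=-0.8239 Bond=106.1289
(2,2): Delta=0.0000 Bond=0.0000
V0=0.2580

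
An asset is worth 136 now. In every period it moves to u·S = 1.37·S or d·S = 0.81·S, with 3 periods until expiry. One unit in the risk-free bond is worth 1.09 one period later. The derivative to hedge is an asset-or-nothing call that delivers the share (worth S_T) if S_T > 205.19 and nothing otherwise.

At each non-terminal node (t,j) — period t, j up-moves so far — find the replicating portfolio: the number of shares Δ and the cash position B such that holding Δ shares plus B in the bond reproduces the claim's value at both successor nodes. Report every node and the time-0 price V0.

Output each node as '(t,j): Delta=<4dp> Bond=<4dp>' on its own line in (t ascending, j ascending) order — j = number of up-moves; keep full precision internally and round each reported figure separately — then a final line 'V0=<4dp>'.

(0,0): Delta=1.5374 Bond=-115.4656
(1,0): Delta=1.5374 Bond=-125.8575
(1,1): Delta=1.5374 Bond=-125.8575
(2,0): Delta=0.0000 Bond=0.0000
(2,1): Delta=2.4464 Bond=-274.3693
(2,2): Delta=1.0000 Bond=0.0000
V0=93.6255

Risk-neutral probability p* = (R−d)/(u−d) = (1.09−0.81)/(1.37−0.81) = 0.5000.
Payoff layer (t=3): V(3,0)=0.0000, V(3,1)=0.0000, V(3,2)=206.7593, V(3,3)=349.7040
  t=2,j=0: stock 89.2296 → up 122.2446 (V=0.0000), down 72.2760 (V=0.0000). Price 0.0000; hedge Δ=0.0000, bond B=0.0000.
  t=2,j=1: stock 150.9192 → up 206.7593 (V=206.7593), down 122.2446 (V=0.0000). Price 94.8437; hedge Δ=2.4464, bond B=-274.3693.
  t=2,j=2: stock 255.2584 → up 349.7040 (V=349.7040), down 206.7593 (V=206.7593). Price 255.2584; hedge Δ=1.0000, bond B=0.0000.
  t=1,j=0: stock 110.1600 → up 150.9192 (V=94.8437), down 89.2296 (V=0.0000). Price 43.5063; hedge Δ=1.5374, bond B=-125.8575.
  t=1,j=1: stock 186.3200 → up 255.2584 (V=255.2584), down 150.9192 (V=94.8437). Price 160.5973; hedge Δ=1.5374, bond B=-125.8575.
  t=0,j=0: stock 136.0000 → up 186.3200 (V=160.5973), down 110.1600 (V=43.5063). Price 93.6255; hedge Δ=1.5374, bond B=-115.4656.
Each (Δ,B) replicates both successor values, so the strategy is self-financing and V0 is arbitrage-free.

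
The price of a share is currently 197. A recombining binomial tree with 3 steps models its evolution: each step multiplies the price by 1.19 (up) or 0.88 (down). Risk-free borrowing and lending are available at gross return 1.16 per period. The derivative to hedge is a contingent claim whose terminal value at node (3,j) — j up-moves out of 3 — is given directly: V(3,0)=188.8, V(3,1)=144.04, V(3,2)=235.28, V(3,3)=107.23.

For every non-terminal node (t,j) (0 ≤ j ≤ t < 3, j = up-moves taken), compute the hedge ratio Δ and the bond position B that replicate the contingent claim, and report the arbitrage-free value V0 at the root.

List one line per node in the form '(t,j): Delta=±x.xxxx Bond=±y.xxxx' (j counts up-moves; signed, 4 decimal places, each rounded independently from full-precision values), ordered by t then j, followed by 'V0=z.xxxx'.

(0,0): Delta=-1.0822 Bond=301.9756
(1,0): Delta=1.2525 Bond=-54.4524
(1,1): Delta=-1.2672 Bond=393.6572
(2,0): Delta=-0.9464 Bond=272.2937
(2,1): Delta=1.4267 Bond=-99.1068
(2,2): Delta=-1.4807 Bond=516.1869
V0=88.7738

No-arbitrage ⇒ martingale measure with p* = (R−d)/(u−d) = 0.9032.
Terminal payoffs: V(3,0)=188.8000, V(3,1)=144.0400, V(3,2)=235.2800, V(3,3)=107.2300
Node (2,0) S=152.5568: V=(p*·144.0400+(1−p*)·188.8000)/1.16=127.9066; Δ=(144.0400−188.8000)/(181.5426−134.2500)=-0.9464; B=V−Δ·S=272.2937
Node (2,1) S=206.2984: V=(p*·235.2800+(1−p*)·144.0400)/1.16=195.2158; Δ=(235.2800−144.0400)/(245.4951−181.5426)=1.4267; B=V−Δ·S=-99.1068
Node (2,2) S=278.9717: V=(p*·107.2300+(1−p*)·235.2800)/1.16=103.1224; Δ=(107.2300−235.2800)/(331.9763−245.4951)=-1.4807; B=V−Δ·S=516.1869
Node (1,0) S=173.3600: V=(p*·195.2158+(1−p*)·127.9066)/1.16=162.6741; Δ=(195.2158−127.9066)/(206.2984−152.5568)=1.2525; B=V−Δ·S=-54.4524
Node (1,1) S=234.4300: V=(p*·103.1224+(1−p*)·195.2158)/1.16=96.5816; Δ=(103.1224−195.2158)/(278.9717−206.2984)=-1.2672; B=V−Δ·S=393.6572
Node (0,0) S=197.0000: V=(p*·96.5816+(1−p*)·162.6741)/1.16=88.7738; Δ=(96.5816−162.6741)/(234.4300−173.3600)=-1.0822; B=V−Δ·S=301.9756
Each (Δ,B) replicates both successor values, so the strategy is self-financing and V0 is arbitrage-free.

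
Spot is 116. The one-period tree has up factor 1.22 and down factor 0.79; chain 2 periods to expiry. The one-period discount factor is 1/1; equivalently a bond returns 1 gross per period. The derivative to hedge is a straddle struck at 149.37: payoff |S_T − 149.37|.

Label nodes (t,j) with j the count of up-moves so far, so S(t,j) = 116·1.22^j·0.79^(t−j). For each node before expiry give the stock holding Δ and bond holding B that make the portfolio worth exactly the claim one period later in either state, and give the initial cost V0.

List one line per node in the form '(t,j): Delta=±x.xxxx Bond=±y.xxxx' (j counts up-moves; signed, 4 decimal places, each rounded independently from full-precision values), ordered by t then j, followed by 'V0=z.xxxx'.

No-arbitrage ⇒ martingale measure with p* = (R−d)/(u−d) = 0.4884.
Terminal payoffs: V(2,0)=76.9744, V(2,1)=37.5692, V(2,2)=23.2844
Node (1,0) S=91.6400: V=(p*·37.5692+(1−p*)·76.9744)/1=57.7300; Δ=(37.5692−76.9744)/(111.8008−72.3956)=-1.0000; B=V−Δ·S=149.3700
Node (1,1) S=141.5200: V=(p*·23.2844+(1−p*)·37.5692)/1=30.5929; Δ=(23.2844−37.5692)/(172.6544−111.8008)=-0.2347; B=V−Δ·S=63.8134
Node (0,0) S=116.0000: V=(p*·30.5929+(1−p*)·57.7300)/1=44.4770; Δ=(30.5929−57.7300)/(141.5200−91.6400)=-0.5440; B=V−Δ·S=107.5865
Root portfolio cost Δ·116+B reproduces V0=44.4770.

(0,0): Delta=-0.5440 Bond=107.5865
(1,0): Delta=-1.0000 Bond=149.3700
(1,1): Delta=-0.2347 Bond=63.8134
V0=44.4770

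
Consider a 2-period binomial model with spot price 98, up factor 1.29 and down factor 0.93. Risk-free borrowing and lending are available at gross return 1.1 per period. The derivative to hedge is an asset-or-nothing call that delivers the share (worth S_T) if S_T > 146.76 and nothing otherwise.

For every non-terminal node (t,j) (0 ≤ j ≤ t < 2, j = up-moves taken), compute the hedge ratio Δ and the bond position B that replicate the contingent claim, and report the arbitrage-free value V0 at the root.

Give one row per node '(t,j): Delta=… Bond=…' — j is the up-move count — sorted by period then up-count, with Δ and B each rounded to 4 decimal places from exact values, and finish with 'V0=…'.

(0,0): Delta=1.9844 Bond=-164.4171
(1,0): Delta=0.0000 Bond=0.0000
(1,1): Delta=3.5833 Bond=-382.9951
V0=30.0547

Risk-neutral probability p* = (R−d)/(u−d) = (1.1−0.93)/(1.29−0.93) = 0.4722.
Payoff layer (t=2): V(2,0)=0.0000, V(2,1)=0.0000, V(2,2)=163.0818
Node (1,0) S=91.1400: V=(p*·0.0000+(1−p*)·0.0000)/1.1=0.0000; Δ=(0.0000−0.0000)/(117.5706−84.7602)=0.0000; B=V−Δ·S=0.0000
Node (1,1) S=126.4200: V=(p*·163.0818+(1−p*)·0.0000)/1.1=70.0099; Δ=(163.0818−0.0000)/(163.0818−117.5706)=3.5833; B=V−Δ·S=-382.9951
Node (0,0) S=98.0000: V=(p*·70.0099+(1−p*)·0.0000)/1.1=30.0547; Δ=(70.0099−0.0000)/(126.4200−91.1400)=1.9844; B=V−Δ·S=-164.4171
Self-financing check: at every node Δ·S+B equals the discounted successor values.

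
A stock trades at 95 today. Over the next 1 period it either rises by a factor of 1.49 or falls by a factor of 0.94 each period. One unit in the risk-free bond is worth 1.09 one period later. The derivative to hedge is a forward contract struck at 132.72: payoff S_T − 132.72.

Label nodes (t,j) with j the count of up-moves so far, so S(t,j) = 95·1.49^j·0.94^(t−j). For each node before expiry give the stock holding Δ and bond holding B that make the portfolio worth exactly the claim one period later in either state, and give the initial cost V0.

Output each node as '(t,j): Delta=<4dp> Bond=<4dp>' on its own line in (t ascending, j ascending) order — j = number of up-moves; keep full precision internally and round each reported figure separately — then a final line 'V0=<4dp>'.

(0,0): Delta=1.0000 Bond=-121.7615
V0=-26.7615

Under the risk-neutral measure, an up-move has probability p* = (R−d)/(u−d) = 0.2727 and values discount at R = 1.09.
At expiry t=1: V(1,0)=-43.4200, V(1,1)=8.8300
Node (0,0) S=95.0000: V=(p*·8.8300+(1−p*)·-43.4200)/1.09=-26.7615; Δ=(8.8300−-43.4200)/(141.5500−89.3000)=1.0000; B=V−Δ·S=-121.7615
Check: Δ(0,0)·S0 + B(0,0) = -26.7615 = V0.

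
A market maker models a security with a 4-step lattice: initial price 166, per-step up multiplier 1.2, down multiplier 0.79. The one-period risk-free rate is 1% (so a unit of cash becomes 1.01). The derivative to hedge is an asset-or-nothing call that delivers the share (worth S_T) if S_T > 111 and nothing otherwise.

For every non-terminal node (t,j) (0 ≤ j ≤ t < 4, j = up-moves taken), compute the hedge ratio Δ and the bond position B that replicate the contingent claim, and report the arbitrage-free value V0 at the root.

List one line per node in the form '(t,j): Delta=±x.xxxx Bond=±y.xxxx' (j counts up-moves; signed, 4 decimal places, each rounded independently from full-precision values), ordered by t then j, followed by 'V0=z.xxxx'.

Under the risk-neutral measure, an up-move has probability p* = (R−d)/(u−d) = 0.5366 and values discount at R = 1.01.
Terminal payoffs: V(4,0)=0.0000, V(4,1)=0.0000, V(4,2)=149.1849, V(4,3)=226.6099, V(4,4)=344.2176
  t=3,j=0: stock 81.8445 → up 98.2134 (V=0.0000), down 64.6571 (V=0.0000). Price 0.0000; hedge Δ=0.0000, bond B=0.0000.
  t=3,j=1: stock 124.3207 → up 149.1849 (V=149.1849), down 98.2134 (V=0.0000). Price 79.2578; hedge Δ=2.9268, bond B=-284.6077.
  t=3,j=2: stock 188.8416 → up 226.6099 (V=226.6099), down 149.1849 (V=149.1849). Price 188.8416; hedge Δ=1.0000, bond B=0.0000.
  t=3,j=3: stock 286.8480 → up 344.2176 (V=344.2176), down 226.6099 (V=226.6099). Price 286.8480; hedge Δ=1.0000, bond B=0.0000.
  t=2,j=0: stock 103.6006 → up 124.3207 (V=79.2578), down 81.8445 (V=0.0000). Price 42.1075; hedge Δ=1.8659, bond B=-151.2043.
  t=2,j=1: stock 157.3680 → up 188.8416 (V=188.8416), down 124.3207 (V=79.2578). Price 136.6920; hedge Δ=1.6984, bond B=-130.5855.
  t=2,j=2: stock 239.0400 → up 286.8480 (V=286.8480), down 188.8416 (V=188.8416). Price 239.0400; hedge Δ=1.0000, bond B=0.0000.
  t=1,j=0: stock 131.1400 → up 157.3680 (V=136.6920), down 103.6006 (V=42.1075). Price 91.9407; hedge Δ=1.7591, bond B=-138.7530.
  t=1,j=1: stock 199.2000 → up 239.0400 (V=239.0400), down 157.3680 (V=136.6920). Price 189.7133; hedge Δ=1.2532, bond B=-59.9161.
  t=0,j=0: stock 166.0000 → up 199.2000 (V=189.7133), down 131.1400 (V=91.9407). Price 142.9743; hedge Δ=1.4366, bond B=-95.4953.
Self-financing check: at every node Δ·S+B equals the discounted successor values.

(0,0): Delta=1.4366 Bond=-95.4953
(1,0): Delta=1.7591 Bond=-138.7530
(1,1): Delta=1.2532 Bond=-59.9161
(2,0): Delta=1.8659 Bond=-151.2043
(2,1): Delta=1.6984 Bond=-130.5855
(2,2): Delta=1.0000 Bond=0.0000
(3,0): Delta=0.0000 Bond=0.0000
(3,1): Delta=2.9268 Bond=-284.6077
(3,2): Delta=1.0000 Bond=0.0000
(3,3): Delta=1.0000 Bond=0.0000
V0=142.9743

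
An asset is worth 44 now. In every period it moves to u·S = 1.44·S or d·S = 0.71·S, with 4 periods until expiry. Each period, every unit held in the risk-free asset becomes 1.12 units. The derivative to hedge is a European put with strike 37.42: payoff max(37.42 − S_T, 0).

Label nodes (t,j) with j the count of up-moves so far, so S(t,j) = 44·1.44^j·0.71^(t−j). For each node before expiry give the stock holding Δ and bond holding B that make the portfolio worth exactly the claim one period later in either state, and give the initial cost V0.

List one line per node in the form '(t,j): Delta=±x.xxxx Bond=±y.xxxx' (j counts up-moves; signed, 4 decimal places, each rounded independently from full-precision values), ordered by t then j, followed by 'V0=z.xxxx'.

(0,0): Delta=-0.1272 Bond=7.9870
(1,0): Delta=-0.3310 Bond=15.3106
(1,1): Delta=-0.0488 Bond=3.9776
(2,0): Delta=-0.7345 Bond=26.0976
(2,1): Delta=-0.1757 Bond=10.1627
(2,2): Delta=0.0000 Bond=0.0000
(3,0): Delta=-1.0000 Bond=33.4107
(3,1): Delta=-0.6323 Bond=25.9657
(3,2): Delta=0.0000 Bond=0.0000
(3,3): Delta=0.0000 Bond=0.0000
V0=2.3887

Since d<R<u, set p* = (R−d)/(u−d) = 0.5616; price each node as the discounted p*-expectation of its children.
At expiry t=4: V(4,0)=26.2389, V(4,1)=14.7428, V(4,2)=0.0000, V(4,3)=0.0000, V(4,4)=0.0000
  t=3,j=0: stock 15.7481 → up 22.6772 (V=14.7428), down 11.1811 (V=26.2389). Price 17.6626; hedge Δ=-1.0000, bond B=33.4107.
  t=3,j=1: stock 31.9398 → up 45.9933 (V=0.0000), down 22.6772 (V=14.7428). Price 5.7702; hedge Δ=-0.6323, bond B=25.9657.
  t=3,j=2: stock 64.7793 → up 93.2821 (V=0.0000), down 45.9933 (V=0.0000). Price 0.0000; hedge Δ=0.0000, bond B=0.0000.
  t=3,j=3: stock 131.3833 → up 189.1919 (V=0.0000), down 93.2821 (V=0.0000). Price 0.0000; hedge Δ=0.0000, bond B=0.0000.
  t=2,j=0: stock 22.1804 → up 31.9398 (V=5.7702), down 15.7481 (V=17.6626). Price 9.8065; hedge Δ=-0.7345, bond B=26.0976.
  t=2,j=1: stock 44.9856 → up 64.7793 (V=0.0000), down 31.9398 (V=5.7702). Price 2.2584; hedge Δ=-0.1757, bond B=10.1627.
  t=2,j=2: stock 91.2384 → up 131.3833 (V=0.0000), down 64.7793 (V=0.0000). Price 0.0000; hedge Δ=0.0000, bond B=0.0000.
  t=1,j=0: stock 31.2400 → up 44.9856 (V=2.2584), down 22.1804 (V=9.8065). Price 4.9707; hedge Δ=-0.3310, bond B=15.3106.
  t=1,j=1: stock 63.3600 → up 91.2384 (V=0.0000), down 44.9856 (V=2.2584). Price 0.8839; hedge Δ=-0.0488, bond B=3.9776.
  t=0,j=0: stock 44.0000 → up 63.3600 (V=0.8839), down 31.2400 (V=4.9707). Price 2.3887; hedge Δ=-0.1272, bond B=7.9870.
Check: Δ(0,0)·S0 + B(0,0) = 2.3887 = V0.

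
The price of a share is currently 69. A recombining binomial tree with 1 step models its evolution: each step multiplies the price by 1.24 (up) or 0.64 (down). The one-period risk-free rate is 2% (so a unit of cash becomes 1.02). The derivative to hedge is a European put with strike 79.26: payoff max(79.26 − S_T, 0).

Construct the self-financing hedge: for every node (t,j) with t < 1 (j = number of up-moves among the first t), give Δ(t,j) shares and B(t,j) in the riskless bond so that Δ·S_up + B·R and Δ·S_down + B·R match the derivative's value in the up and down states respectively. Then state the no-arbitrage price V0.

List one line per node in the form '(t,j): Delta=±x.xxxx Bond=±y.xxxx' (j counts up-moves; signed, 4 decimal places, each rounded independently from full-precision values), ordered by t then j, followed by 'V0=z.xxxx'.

Under the risk-neutral measure, an up-move has probability p* = (R−d)/(u−d) = 0.6333 and values discount at R = 1.02.
Payoff layer (t=1): V(1,0)=35.1000, V(1,1)=0.0000
  t=0,j=0: stock 69.0000 → up 85.5600 (V=0.0000), down 44.1600 (V=35.1000). Price 12.6176; hedge Δ=-0.8478, bond B=71.1176.
The time-0 hedge costs 12.6176, which is the no-arbitrage price.

(0,0): Delta=-0.8478 Bond=71.1176
V0=12.6176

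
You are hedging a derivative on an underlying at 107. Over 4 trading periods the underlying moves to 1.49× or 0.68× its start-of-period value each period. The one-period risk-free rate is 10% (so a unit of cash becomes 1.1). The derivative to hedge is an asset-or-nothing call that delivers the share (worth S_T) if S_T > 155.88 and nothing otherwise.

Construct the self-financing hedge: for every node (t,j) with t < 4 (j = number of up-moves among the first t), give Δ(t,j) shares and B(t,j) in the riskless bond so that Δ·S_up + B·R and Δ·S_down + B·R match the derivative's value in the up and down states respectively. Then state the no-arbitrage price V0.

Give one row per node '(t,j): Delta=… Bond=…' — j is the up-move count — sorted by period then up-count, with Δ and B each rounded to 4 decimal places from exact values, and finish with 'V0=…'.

No-arbitrage ⇒ martingale measure with p* = (R−d)/(u−d) = 0.5185.
At expiry t=4: V(4,0)=0.0000, V(4,1)=0.0000, V(4,2)=0.0000, V(4,3)=240.6864, V(4,4)=527.3863
Node (3,0) S=33.6442: V=(p*·0.0000+(1−p*)·0.0000)/1.1=0.0000; Δ=(0.0000−0.0000)/(50.1299−22.8781)=0.0000; B=V−Δ·S=0.0000
Node (3,1) S=73.7204: V=(p*·0.0000+(1−p*)·0.0000)/1.1=0.0000; Δ=(0.0000−0.0000)/(109.8434−50.1299)=0.0000; B=V−Δ·S=0.0000
Node (3,2) S=161.5345: V=(p*·240.6864+(1−p*)·0.0000)/1.1=113.4549; Δ=(240.6864−0.0000)/(240.6864−109.8434)=1.8395; B=V−Δ·S=-183.6888
Node (3,3) S=353.9505: V=(p*·527.3863+(1−p*)·240.6864)/1.1=353.9505; Δ=(527.3863−240.6864)/(527.3863−240.6864)=1.0000; B=V−Δ·S=0.0000
Node (2,0) S=49.4768: V=(p*·0.0000+(1−p*)·0.0000)/1.1=0.0000; Δ=(0.0000−0.0000)/(73.7204−33.6442)=0.0000; B=V−Δ·S=0.0000
Node (2,1) S=108.4124: V=(p*·113.4549+(1−p*)·0.0000)/1.1=53.4804; Δ=(113.4549−0.0000)/(161.5345−73.7204)=1.2920; B=V−Δ·S=-86.5873
Node (2,2) S=237.5507: V=(p*·353.9505+(1−p*)·113.4549)/1.1=216.5057; Δ=(353.9505−113.4549)/(353.9505−161.5345)=1.2499; B=V−Δ·S=-80.4025
Node (1,0) S=72.7600: V=(p*·53.4804+(1−p*)·0.0000)/1.1=25.2096; Δ=(53.4804−0.0000)/(108.4124−49.4768)=0.9074; B=V−Δ·S=-40.8156
Node (1,1) S=159.4300: V=(p*·216.5057+(1−p*)·53.4804)/1.1=125.4655; Δ=(216.5057−53.4804)/(237.5507−108.4124)=1.2624; B=V−Δ·S=-75.8003
Node (0,0) S=107.0000: V=(p*·125.4655+(1−p*)·25.2096)/1.1=70.1765; Δ=(125.4655−25.2096)/(159.4300−72.7600)=1.1568; B=V−Δ·S=-53.5962
The time-0 hedge costs 70.1765, which is the no-arbitrage price.

(0,0): Delta=1.1568 Bond=-53.5962
(1,0): Delta=0.9074 Bond=-40.8156
(1,1): Delta=1.2624 Bond=-75.8003
(2,0): Delta=0.0000 Bond=0.0000
(2,1): Delta=1.2920 Bond=-86.5873
(2,2): Delta=1.2499 Bond=-80.4025
(3,0): Delta=0.0000 Bond=0.0000
(3,1): Delta=0.0000 Bond=0.0000
(3,2): Delta=1.8395 Bond=-183.6888
(3,3): Delta=1.0000 Bond=0.0000
V0=70.1765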